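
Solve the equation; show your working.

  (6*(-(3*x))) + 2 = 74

Step 1. [(6*(-(3*x))) + 2 = 74] 2 comes off first (subtract 2). So sub: 6*(-(3*x)) = 72.
Step 2. [6*(-(3*x)) = 72] divide by the outer 6. So div: -(3*x) = 12.
Step 3. [-(3*x) = 12] LHS negated; negate both sides ⇒ neg: 3*x = -12.
Step 4. [3*x = -12] LHS = 3·(…); ÷3 both sides, so div: x = -4.

Answer: x ∈ {-4}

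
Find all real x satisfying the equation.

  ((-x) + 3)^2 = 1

Step 1. [((-x) + 3)^2 = 1] LHS squared, RHS 1 ≥ 0: apply √ (±) ⇒ sqrt: (-x) + 3 = 1 or -1.
Step 2. [(-x) + 3 = 1 or -1] +3 is outermost — subtract 3 both sides ⇒ sub: -x = -2 or -4.
Step 3. [-x = -2 or -4] leading − — multiply by −1, so neg: x = 2 or 4.

Answer: x ∈ {2, 4}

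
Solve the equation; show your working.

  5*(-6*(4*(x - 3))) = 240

Step 1. [5*(-6*(4*(x - 3))) = 240] 5 out front; divide by 5 ⇒ div: -6*(4*(x - 3)) = 48.
Step 2. [-6*(4*(x - 3)) = 48] -6 out front; divide by -6. So div: 4*(x - 3) = -8.
Step 3. [4*(x - 3) = -8] leading coefficient 4: divide by 4. So div: x - 3 = -2.
Step 4. [x - 3 = -2] the outer -3 inverts by adding 3. So sub: x = 1.

Answer: x ∈ {1}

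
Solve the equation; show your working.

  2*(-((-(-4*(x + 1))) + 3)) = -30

Step 1. [2*(-((-(-4*(x + 1))) + 3)) = -30] 2 out front; divide by 2 ⇒ div: -((-(-4*(x + 1))) + 3) = -15.
Step 2. [-((-(-4*(x + 1))) + 3) = -15] leading − — multiply by −1 ⇒ neg: (-(-4*(x + 1))) + 3 = 15.
Step 3. [(-(-4*(x + 1))) + 3 = 15] +3 is outermost — subtract 3 both sides. So sub: -(-4*(x + 1)) = 12.
Step 4. [-(-4*(x + 1)) = 12] leading − — multiply by −1, so neg: -4*(x + 1) = -12.
Step 5. [-4*(x + 1) = -12] -4·(inner) — divide through by -4 ⇒ div: x + 1 = 3.
Step 6. [x + 1 = 3] peel the +1: subtract 1 from each side ⇒ sub: x = 2.

Answer: x ∈ {2}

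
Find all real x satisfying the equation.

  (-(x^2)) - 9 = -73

Step 1. [(-(x^2)) - 9 = -73] peel the -9: add 9 from each side, so sub: -(x^2) = -64.
Step 2. [-(x^2) = -64] leading − — multiply by −1. So neg: x^2 = 64.
Step 3. [x^2 = 64] 64 ≥ 0, LHS is (·)² — take ±√, so sqrt: x = 8 or -8.

Answer: x ∈ {-8, 8}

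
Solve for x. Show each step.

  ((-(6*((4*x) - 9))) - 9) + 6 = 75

Step 1. [((-(6*((4*x) - 9))) - 9) + 6 = 75] 6 comes off first (subtract 6) ⇒ sub: (-(6*((4*x) - 9))) - 9 = 69.
Step 2. [(-(6*((4*x) - 9))) - 9 = 69] the outer -9 inverts by adding 9 ⇒ sub: -(6*((4*x) - 9)) = 78.
Step 3. [-(6*((4*x) - 9)) = 78] flip signs both sides. So neg: 6*((4*x) - 9) = -78.
Step 4. [6*((4*x) - 9) = -78] LHS = 6·(…); ÷6 both sides ⇒ div: (4*x) - 9 = -13.
Step 5. [(4*x) - 9 = -13] 9 comes off first (add 9), so sub: 4*x = -4.
Step 6. [4*x = -4] LHS = 4·(…); ÷4 both sides, so div: x = -1.

Answer: x ∈ {-1}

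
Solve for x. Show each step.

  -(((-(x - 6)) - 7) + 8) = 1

Step 1. [-(((-(x - 6)) - 7) + 8) = 1] leading − — multiply by −1 ⇒ neg: ((-(x - 6)) - 7) + 8 = -1.
Step 2. [((-(x - 6)) - 7) + 8 = -1] the outer +8 inverts by subtracting 8, so sub: (-(x - 6)) - 7 = -9.
Step 3. [(-(x - 6)) - 7 = -9] the outer -7 inverts by adding 7 ⇒ sub: -(x - 6) = -2.
Step 4. [-(x - 6) = -2] flip signs both sides, so neg: x - 6 = 2.
Step 5. [x - 6 = 2] -6 is outermost — add 6 both sides, so sub: x = 8.

Answer: x ∈ {8}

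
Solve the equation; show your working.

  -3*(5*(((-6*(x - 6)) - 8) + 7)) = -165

Step 1. [-3*(5*(((-6*(x - 6)) - 8) + 7)) = -165] leading coefficient -3: divide by -3. So div: 5*(((-6*(x - 6)) - 8) + 7) = 55.
Step 2. [5*(((-6*(x - 6)) - 8) + 7) = 55] divide by the outer 5, so div: ((-6*(x - 6)) - 8) + 7 = 11.
Step 3. [((-6*(x - 6)) - 8) + 7 = 11] the outer +7 inverts by subtracting 7, so sub: (-6*(x - 6)) - 8 = 4.
Step 4. [(-6*(x - 6)) - 8 = 4] add 8: x sits inside (… - 8). So sub: -6*(x - 6) = 12.
Step 5. [-6*(x - 6) = 12] divide by the outer -6 ⇒ div: x - 6 = -2.
Step 6. [x - 6 = -2] the outer -6 inverts by adding 6 ⇒ sub: x = 4.

Answer: x ∈ {4}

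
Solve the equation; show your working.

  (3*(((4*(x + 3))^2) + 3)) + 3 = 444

Step 1. [(3*(((4*(x + 3))^2) + 3)) + 3 = 444] common factor 3 (LHS and 444) — divide through ⇒ factor: (((4*(x + 3))^2) + 3) + 1 = 148.
Step 2. [(((4*(x + 3))^2) + 3) + 1 = 148] subtract 1: x sits inside (… + 1), so sub: ((4*(x + 3))^2) + 3 = 147.
Step 3. [((4*(x + 3))^2) + 3 = 147] 3 comes off first (subtract 3), so sub: (4*(x + 3))^2 = 144.
Step 4. [(4*(x + 3))^2 = 144] 144 ≥ 0, LHS is (·)² — take ±√, so sqrt: 4*(x + 3) = 12 or -12.
Step 5. [4*(x + 3) = 12 or -12] leading coefficient 4: divide by 4, so div: x + 3 = 3 or -3.
Step 6. [x + 3 = 3 or -3] subtract 3: x sits inside (… + 3), so sub: x = 0 or -6.

Answer: x ∈ {-6, 0}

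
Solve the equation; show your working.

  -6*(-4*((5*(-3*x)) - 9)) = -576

Step 1. [-6*(-4*((5*(-3*x)) - 9)) = -576] divide by the outer -6, so div: -4*((5*(-3*x)) - 9) = 96.
Step 2. [-4*((5*(-3*x)) - 9) = 96] -4 out front; divide by -4 ⇒ div: (5*(-3*x)) - 9 = -24.
Step 3. [(5*(-3*x)) - 9 = -24] peel the -9: add 9 from each side. So sub: 5*(-3*x) = -15.
Step 4. [5*(-3*x) = -15] 5·(inner) — divide through by 5, so div: -3*x = -3.
Step 5. [-3*x = -3] LHS = -3·(…); ÷-3 both sides, so div: x = 1.

Answer: x ∈ {1}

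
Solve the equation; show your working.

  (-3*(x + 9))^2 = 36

Step 1. [(-3*(x + 9))^2 = 36] 36 ≥ 0, LHS is (·)² — take ±√, so sqrt: -3*(x + 9) = 6 or -6.
Step 2. [-3*(x + 9) = 6 or -6] -3 out front; divide by -3 ⇒ div: x + 9 = -2 or 2.
Step 3. [x + 9 = -2 or 2] 9 comes off first (subtract 9), so sub: x = -11 or -7.

Answer: x ∈ {-11, -7}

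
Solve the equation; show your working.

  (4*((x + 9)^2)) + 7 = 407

Step 1. [(4*((x + 9)^2)) + 7 = 407] +7 is outermost — subtract 7 both sides. So sub: 4*((x + 9)^2) = 400.
Step 2. [4*((x + 9)^2) = 400] leading coefficient 4: divide by 4. So div: (x + 9)^2 = 100.
Step 3. [(x + 9)^2 = 100] LHS squared, RHS 100 ≥ 0: apply √ (±). So sqrt: x + 9 = 10 or -10.
Step 4. [x + 9 = 10 or -10] +9 is outermost — subtract 9 both sides, so sub: x = 1 or -19.

Answer: x ∈ {-19, 1}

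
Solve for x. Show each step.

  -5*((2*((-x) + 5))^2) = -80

Step 1. [-5*((2*((-x) + 5))^2) = -80] LHS = -5·(…); ÷-5 both sides ⇒ div: (2*((-x) + 5))^2 = 16.
Step 2. [(2*((-x) + 5))^2 = 16] 16 ≥ 0, LHS is (·)² — take ±√, so sqrt: 2*((-x) + 5) = 4 or -4.
Step 3. [2*((-x) + 5) = 4 or -4] 2 out front; divide by 2, so div: (-x) + 5 = 2 or -2.
Step 4. [(-x) + 5 = 2 or -2] the outer +5 inverts by subtracting 5. So sub: -x = -3 or -7.
Step 5. [-x = -3 or -7] leading − — multiply by −1. So neg: x = 3 or 7.

Answer: x ∈ {3, 7}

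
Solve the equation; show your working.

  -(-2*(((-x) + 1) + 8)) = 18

Step 1. [-(-2*(((-x) + 1) + 8)) = 18] LHS negated; negate both sides. So neg: -2*(((-x) + 1) + 8) = -18.
Step 2. [-2*(((-x) + 1) + 8) = -18] -2·(inner) — divide through by -2, so div: ((-x) + 1) + 8 = 9.
Step 3. [((-x) + 1) + 8 = 9] +8 is outermost — subtract 8 both sides, so sub: (-x) + 1 = 1.
Step 4. [(-x) + 1 = 1] peel the +1: subtract 1 from each side. So sub: -x = 0.
Step 5. [-x = 0] leading − — multiply by −1 ⇒ neg: x = 0.

Answer: x ∈ {0}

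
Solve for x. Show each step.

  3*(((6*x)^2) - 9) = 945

Step 1. [3*(((6*x)^2) - 9) = 945] 3·(inner) — divide through by 3. So div: ((6*x)^2) - 9 = 315.
Step 2. [((6*x)^2) - 9 = 315] -9 is outermost — add 9 both sides ⇒ sub: (6*x)^2 = 324.
Step 3. [(6*x)^2 = 324] √ both sides: 324 ≥ 0 gives two branches. So sqrt: 6*x = 18 or -18.
Step 4. [6*x = 18 or -18] divide by the outer 6 ⇒ div: x = 3 or -3.

Answer: x ∈ {-3, 3}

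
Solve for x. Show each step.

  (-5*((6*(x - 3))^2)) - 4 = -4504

Step 1. [(-5*((6*(x - 3))^2)) - 4 = -4504] peel the -4: add 4 from each side, so sub: -5*((6*(x - 3))^2) = -4500.
Step 2. [-5*((6*(x - 3))^2) = -4500] LHS = -5·(…); ÷-5 both sides, so div: (6*(x - 3))^2 = 900.
Step 3. [(6*(x - 3))^2 = 900] 900 ≥ 0, LHS is (·)² — take ±√. So sqrt: 6*(x - 3) = 30 or -30.
Step 4. [6*(x - 3) = 30 or -30] 6 out front; divide by 6 ⇒ div: x - 3 = 5 or -5.
Step 5. [x - 3 = 5 or -5] the outer -3 inverts by adding 3 ⇒ sub: x = 8 or -2.

Answer: x ∈ {-2, 8}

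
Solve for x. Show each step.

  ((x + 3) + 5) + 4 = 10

Step 1. [((x + 3) + 5) + 4 = 10] 4 comes off first (subtract 4). So sub: (x + 3) + 5 = 6.
Step 2. [(x + 3) + 5 = 6] the outer +5 inverts by subtracting 5, so sub: x + 3 = 1.
Step 3. [x + 3 = 1] subtract 3: x sits inside (… + 3), so sub: x = -2.

Answer: x ∈ {-2}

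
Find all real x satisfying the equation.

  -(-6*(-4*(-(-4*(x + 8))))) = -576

Step 1. [-(-6*(-4*(-(-4*(x + 8))))) = -576] flip signs both sides, so neg: -6*(-4*(-(-4*(x + 8)))) = 576.
Step 2. [-6*(-4*(-(-4*(x + 8)))) = 576] -6·(inner) — divide through by -6. So div: -4*(-(-4*(x + 8))) = -96.
Step 3. [-4*(-(-4*(x + 8))) = -96] leading coefficient -4: divide by -4, so div: -(-4*(x + 8)) = 24.
Step 4. [-(-4*(x + 8)) = 24] flip signs both sides ⇒ neg: -4*(x + 8) = -24.
Step 5. [-4*(x + 8) = -24] leading coefficient -4: divide by -4, so div: x + 8 = 6.
Step 6. [x + 8 = 6] peel the +8: subtract 8 from each side ⇒ sub: x = -2.

Answer: x ∈ {-2}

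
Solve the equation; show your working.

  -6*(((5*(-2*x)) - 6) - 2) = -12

Step 1. [-6*(((5*(-2*x)) - 6) - 2) = -12] -6 out front; divide by -6. So div: ((5*(-2*x)) - 6) - 2 = 2.
Step 2. [((5*(-2*x)) - 6) - 2 = 2] 2 comes off first (add 2) ⇒ sub: (5*(-2*x)) - 6 = 4.
Step 3. [(5*(-2*x)) - 6 = 4] add 6: x sits inside (… - 6). So sub: 5*(-2*x) = 10.
Step 4. [5*(-2*x) = 10] LHS = 5·(…); ÷5 both sides, so div: -2*x = 2.
Step 5. [-2*x = 2] -2·(inner) — divide through by -2 ⇒ div: x = -1.

Answer: x ∈ {-1}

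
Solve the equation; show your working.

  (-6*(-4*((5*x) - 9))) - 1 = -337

Step 1. [(-6*(-4*((5*x) - 9))) - 1 = -337] 1 comes off first (add 1) ⇒ sub: -6*(-4*((5*x) - 9)) = -336.
Step 2. [-6*(-4*((5*x) - 9)) = -336] -6·(inner) — divide through by -6. So div: -4*((5*x) - 9) = 56.
Step 3. [-4*((5*x) - 9) = 56] divide by the outer -4, so div: (5*x) - 9 = -14.
Step 4. [(5*x) - 9 = -14] -9 is outermost — add 9 both sides ⇒ sub: 5*x = -5.
Step 5. [5*x = -5] 5 out front; divide by 5 ⇒ div: x = -1.

Answer: x ∈ {-1}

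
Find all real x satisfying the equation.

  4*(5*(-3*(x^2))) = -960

Step 1. [4*(5*(-3*(x^2))) = -960] 4 out front; divide by 4, so div: 5*(-3*(x^2)) = -240.
Step 2. [5*(-3*(x^2)) = -240] divide by the outer 5 ⇒ div: -3*(x^2) = -48.
Step 3. [-3*(x^2) = -48] leading coefficient -3: divide by -3, so div: x^2 = 16.
Step 4. [x^2 = 16] √ both sides: 16 ≥ 0 gives two branches, so sqrt: x = 4 or -4.

Answer: x ∈ {-4, 4}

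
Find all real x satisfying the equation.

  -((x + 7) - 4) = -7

Step 1. [-((x + 7) - 4) = -7] flip signs both sides ⇒ neg: (x + 7) - 4 = 7.
Step 2. [(x + 7) - 4 = 7] the outer -4 inverts by adding 4, so sub: x + 7 = 11.
Step 3. [x + 7 = 11] the outer +7 inverts by subtracting 7. So sub: x = 4.

Answer: x ∈ {4}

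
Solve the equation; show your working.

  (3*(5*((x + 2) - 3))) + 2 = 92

Step 1. [(3*(5*((x + 2) - 3))) + 2 = 92] 2 comes off first (subtract 2), so sub: 3*(5*((x + 2) - 3)) = 90.
Step 2. [3*(5*((x + 2) - 3)) = 90] divide by the outer 3 ⇒ div: 5*((x + 2) - 3) = 30.
Step 3. [5*((x + 2) - 3) = 30] leading coefficient 5: divide by 5 ⇒ div: (x + 2) - 3 = 6.
Step 4. [(x + 2) - 3 = 6] peel the -3: add 3 from each side, so sub: x + 2 = 9.
Step 5. [x + 2 = 9] the outer +2 inverts by subtracting 2 ⇒ sub: x = 7.

Answer: x ∈ {7}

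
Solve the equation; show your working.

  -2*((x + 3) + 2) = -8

Step 1. [-2*((x + 3) + 2) = -8] -2 out front; divide by -2. So div: (x + 3) + 2 = 4.
Step 2. [(x + 3) + 2 = 4] +2 is outermost — subtract 2 both sides. So sub: x + 3 = 2.
Step 3. [x + 3 = 2] 3 comes off first (subtract 3) ⇒ sub: x = -1.

Answer: x ∈ {-1}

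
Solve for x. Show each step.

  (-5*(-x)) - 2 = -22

Step 1. [(-5*(-x)) - 2 = -22] -2 is outermost — add 2 both sides, so sub: -5*(-x) = -20.
Step 2. [-5*(-x) = -20] divide by the outer -5 ⇒ div: -x = 4.
Step 3. [-x = 4] leading − — multiply by −1, so neg: x = -4.

Answer: x ∈ {-4}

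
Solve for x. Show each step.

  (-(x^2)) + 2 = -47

Step 1. [(-(x^2)) + 2 = -47] +2 is outermost — subtract 2 both sides ⇒ sub: -(x^2) = -49.
Step 2. [-(x^2) = -49] leading − — multiply by −1, so neg: x^2 = 49.
Step 3. [x^2 = 49] LHS squared, RHS 49 ≥ 0: apply √ (±), so sqrt: x = 7 or -7.

Answer: x ∈ {-7, 7}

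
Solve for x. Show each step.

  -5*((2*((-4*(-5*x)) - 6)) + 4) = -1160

Step 1. [-5*((2*((-4*(-5*x)) - 6)) + 4) = -1160] -5 out front; divide by -5, so div: (2*((-4*(-5*x)) - 6)) + 4 = 232.
Step 2. [(2*((-4*(-5*x)) - 6)) + 4 = 232] peel the +4: subtract 4 from each side, so sub: 2*((-4*(-5*x)) - 6) = 228.
Step 3. [2*((-4*(-5*x)) - 6) = 228] 2·(inner) — divide through by 2, so div: (-4*(-5*x)) - 6 = 114.
Step 4. [(-4*(-5*x)) - 6 = 114] peel the -6: add 6 from each side. So sub: -4*(-5*x) = 120.
Step 5. [-4*(-5*x) = 120] LHS = -4·(…); ÷-4 both sides, so div: -5*x = -30.
Step 6. [-5*x = -30] -5 out front; divide by -5. So div: x = 6.

Answer: x ∈ {6}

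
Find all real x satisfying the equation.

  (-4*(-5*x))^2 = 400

Step 1. [(-4*(-5*x))^2 = 400] 400 ≥ 0, LHS is (·)² — take ±√, so sqrt: -4*(-5*x) = 20 or -20.
Step 2. [-4*(-5*x) = 20 or -20] -4 out front; divide by -4, so div: -5*x = -5 or 5.
Step 3. [-5*x = -5 or 5] LHS = -5·(…); ÷-5 both sides ⇒ div: x = 1 or -1.

Answer: x ∈ {-1, 1}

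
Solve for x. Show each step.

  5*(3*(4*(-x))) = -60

Step 1. [5*(3*(4*(-x))) = -60] 5·(inner) — divide through by 5. So div: 3*(4*(-x)) = -12.
Step 2. [3*(4*(-x)) = -12] LHS = 3·(…); ÷3 both sides ⇒ div: 4*(-x) = -4.
Step 3. [4*(-x) = -4] 4 out front; divide by 4. So div: -x = -1.
Step 4. [-x = -1] flip signs both sides. So neg: x = 1.

Answer: x ∈ {1}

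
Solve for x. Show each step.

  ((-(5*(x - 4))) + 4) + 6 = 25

Step 1. [((-(5*(x - 4))) + 4) + 6 = 25] 6 comes off first (subtract 6) ⇒ sub: (-(5*(x - 4))) + 4 = 19.
Step 2. [(-(5*(x - 4))) + 4 = 19] +4 is outermost — subtract 4 both sides. So sub: -(5*(x - 4)) = 15.
Step 3. [-(5*(x - 4)) = 15] leading − — multiply by −1. So neg: 5*(x - 4) = -15.
Step 4. [5*(x - 4) = -15] LHS = 5·(…); ÷5 both sides, so div: x - 4 = -3.
Step 5. [x - 4 = -3] add 4: x sits inside (… - 4). So sub: x = 1.

Answer: x ∈ {1}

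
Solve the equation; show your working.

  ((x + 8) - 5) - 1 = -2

Step 1. [((x + 8) - 5) - 1 = -2] peel the -1: add 1 from each side, so sub: (x + 8) - 5 = -1.
Step 2. [(x + 8) - 5 = -1] peel the -5: add 5 from each side, so sub: x + 8 = 4.
Step 3. [x + 8 = 4] subtract 8: x sits inside (… + 8), so sub: x = -4.

Answer: x ∈ {-4}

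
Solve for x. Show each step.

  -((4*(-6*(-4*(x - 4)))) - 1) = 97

Step 1. [-((4*(-6*(-4*(x - 4)))) - 1) = 97] LHS negated; negate both sides, so neg: (4*(-6*(-4*(x - 4)))) - 1 = -97.
Step 2. [(4*(-6*(-4*(x - 4)))) - 1 = -97] 1 comes off first (add 1). So sub: 4*(-6*(-4*(x - 4))) = -96.
Step 3. [4*(-6*(-4*(x - 4))) = -96] LHS = 4·(…); ÷4 both sides, so div: -6*(-4*(x - 4)) = -24.
Step 4. [-6*(-4*(x - 4)) = -24] -6 out front; divide by -6. So div: -4*(x - 4) = 4.
Step 5. [-4*(x - 4) = 4] LHS = -4·(…); ÷-4 both sides. So div: x - 4 = -1.
Step 6. [x - 4 = -1] peel the -4: add 4 from each side ⇒ sub: x = 3.

Answer: x ∈ {3}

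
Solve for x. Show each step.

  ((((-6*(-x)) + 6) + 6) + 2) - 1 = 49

Step 1. [((((-6*(-x)) + 6) + 6) + 2) - 1 = 49] add 1: x sits inside (… - 1) ⇒ sub: (((-6*(-x)) + 6) + 6) + 2 = 50.
Step 2. [(((-6*(-x)) + 6) + 6) + 2 = 50] peel the +2: subtract 2 from each side ⇒ sub: ((-6*(-x)) + 6) + 6 = 48.
Step 3. [((-6*(-x)) + 6) + 6 = 48] subtract 6: x sits inside (… + 6) ⇒ sub: (-6*(-x)) + 6 = 42.
Step 4. [(-6*(-x)) + 6 = 42] -6 | LHS and -6 | 42: pull -6 out, so factor: (-x) - 1 = -7.
Step 5. [(-x) - 1 = -7] -1 is outermost — add 1 both sides ⇒ sub: -x = -6.
Step 6. [-x = -6] LHS negated; negate both sides. So neg: x = 6.

Answer: x ∈ {6}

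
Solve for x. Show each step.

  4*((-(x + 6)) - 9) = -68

Step 1. [4*((-(x + 6)) - 9) = -68] divide by the outer 4. So div: (-(x + 6)) - 9 = -17.
Step 2. [(-(x + 6)) - 9 = -17] -9 is outermost — add 9 both sides. So sub: -(x + 6) = -8.
Step 3. [-(x + 6) = -8] LHS negated; negate both sides. So neg: x + 6 = 8.
Step 4. [x + 6 = 8] subtract 6: x sits inside (… + 6) ⇒ sub: x = 2.

Answer: x ∈ {2}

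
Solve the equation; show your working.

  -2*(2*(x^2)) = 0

Step 1. [-2*(2*(x^2)) = 0] leading coefficient -2: divide by -2. So div: 2*(x^2) = 0.
Step 2. [2*(x^2) = 0] LHS = 2·(…); ÷2 both sides. So div: x^2 = 0.
Step 3. [x^2 = 0] LHS squared, RHS 0 ≥ 0: apply √ (±) ⇒ sqrt: x = 0.

Answer: x ∈ {0}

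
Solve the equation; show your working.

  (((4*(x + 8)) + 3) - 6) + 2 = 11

Step 1. [(((4*(x + 8)) + 3) - 6) + 2 = 11] the outer +2 inverts by subtracting 2 ⇒ sub: ((4*(x + 8)) + 3) - 6 = 9.
Step 2. [((4*(x + 8)) + 3) - 6 = 9] 6 comes off first (add 6). So sub: (4*(x + 8)) + 3 = 15.
Step 3. [(4*(x + 8)) + 3 = 15] subtract 3: x sits inside (… + 3), so sub: 4*(x + 8) = 12.
Step 4. [4*(x + 8) = 12] leading coefficient 4: divide by 4. So div: x + 8 = 3.
Step 5. [x + 8 = 3] peel the +8: subtract 8 from each side. So sub: x = -5.

Answer: x ∈ {-5}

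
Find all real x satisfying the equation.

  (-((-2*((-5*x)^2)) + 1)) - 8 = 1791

Step 1. [(-((-2*((-5*x)^2)) + 1)) - 8 = 1791] the outer -8 inverts by adding 8. So sub: -((-2*((-5*x)^2)) + 1) = 1799.
Step 2. [-((-2*((-5*x)^2)) + 1) = 1799] flip signs both sides, so neg: (-2*((-5*x)^2)) + 1 = -1799.
Step 3. [(-2*((-5*x)^2)) + 1 = -1799] 1 comes off first (subtract 1). So sub: -2*((-5*x)^2) = -1800.
Step 4. [-2*((-5*x)^2) = -1800] -2 out front; divide by -2 ⇒ div: (-5*x)^2 = 900.
Step 5. [(-5*x)^2 = 900] 900 ≥ 0, LHS is (·)² — take ±√. So sqrt: -5*x = 30 or -30.
Step 6. [-5*x = 30 or -30] -5 out front; divide by -5. So div: x = -6 or 6.

Answer: x ∈ {-6, 6}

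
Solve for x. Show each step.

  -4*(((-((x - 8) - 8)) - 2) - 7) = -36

Step 1. [-4*(((-((x - 8) - 8)) - 2) - 7) = -36] LHS = -4·(…); ÷-4 both sides ⇒ div: ((-((x - 8) - 8)) - 2) - 7 = 9.
Step 2. [((-((x - 8) - 8)) - 2) - 7 = 9] -7 is outermost — add 7 both sides, so sub: (-((x - 8) - 8)) - 2 = 16.
Step 3. [(-((x - 8) - 8)) - 2 = 16] 2 comes off first (add 2) ⇒ sub: -((x - 8) - 8) = 18.
Step 4. [-((x - 8) - 8) = 18] leading − — multiply by −1. So neg: (x - 8) - 8 = -18.
Step 5. [(x - 8) - 8 = -18] -8 is outermost — add 8 both sides. So sub: x - 8 = -10.
Step 6. [x - 8 = -10] -8 is outermost — add 8 both sides ⇒ sub: x = -2.

Answer: x ∈ {-2}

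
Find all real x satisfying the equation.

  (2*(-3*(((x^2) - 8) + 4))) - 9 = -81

Step 1. [(2*(-3*(((x^2) - 8) + 4))) - 9 = -81] add 9: x sits inside (… - 9). So sub: 2*(-3*(((x^2) - 8) + 4)) = -72.
Step 2. [2*(-3*(((x^2) - 8) + 4)) = -72] divide by the outer 2 ⇒ div: -3*(((x^2) - 8) + 4) = -36.
Step 3. [-3*(((x^2) - 8) + 4) = -36] -3 out front; divide by -3, so div: ((x^2) - 8) + 4 = 12.
Step 4. [((x^2) - 8) + 4 = 12] the outer +4 inverts by subtracting 4 ⇒ sub: (x^2) - 8 = 8.
Step 5. [(x^2) - 8 = 8] -8 is outermost — add 8 both sides ⇒ sub: x^2 = 16.
Step 6. [x^2 = 16] √ both sides: 16 ≥ 0 gives two branches. So sqrt: x = 4 or -4.

Answer: x ∈ {-4, 4}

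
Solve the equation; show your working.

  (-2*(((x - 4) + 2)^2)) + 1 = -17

Step 1. [(-2*(((x - 4) + 2)^2)) + 1 = -17] 1 comes off first (subtract 1). So sub: -2*(((x - 4) + 2)^2) = -18.
Step 2. [-2*(((x - 4) + 2)^2) = -18] divide by the outer -2 ⇒ div: ((x - 4) + 2)^2 = 9.
Step 3. [((x - 4) + 2)^2 = 9] √ both sides: 9 ≥ 0 gives two branches ⇒ sqrt: (x - 4) + 2 = 3 or -3.
Step 4. [(x - 4) + 2 = 3 or -3] 2 comes off first (subtract 2) ⇒ sub: x - 4 = 1 or -5.
Step 5. [x - 4 = 1 or -5] peel the -4: add 4 from each side. So sub: x = 5 or -1.

Answer: x ∈ {-1, 5}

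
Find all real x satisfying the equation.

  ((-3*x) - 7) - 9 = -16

Step 1. [((-3*x) - 7) - 9 = -16] -9 is outermost — add 9 both sides, so sub: (-3*x) - 7 = -7.
Step 2. [(-3*x) - 7 = -7] peel the -7: add 7 from each side, so sub: -3*x = 0.
Step 3. [-3*x = 0] divide by the outer -3 ⇒ div: x = 0.

Answer: x ∈ {0}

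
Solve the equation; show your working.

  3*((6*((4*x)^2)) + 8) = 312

Step 1. [3*((6*((4*x)^2)) + 8) = 312] divide by the outer 3. So div: (6*((4*x)^2)) + 8 = 104.
Step 2. [(6*((4*x)^2)) + 8 = 104] the outer +8 inverts by subtracting 8. So sub: 6*((4*x)^2) = 96.
Step 3. [6*((4*x)^2) = 96] LHS = 6·(…); ÷6 both sides ⇒ div: (4*x)^2 = 16.
Step 4. [(4*x)^2 = 16] 16 ≥ 0, LHS is (·)² — take ±√, so sqrt: 4*x = 4 or -4.
Step 5. [4*x = 4 or -4] 4·(inner) — divide through by 4 ⇒ div: x = 1 or -1.

Answer: x ∈ {-1, 1}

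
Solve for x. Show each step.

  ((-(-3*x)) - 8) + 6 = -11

Step 1. [((-(-3*x)) - 8) + 6 = -11] subtract 6: x sits inside (… + 6). So sub: (-(-3*x)) - 8 = -17.
Step 2. [(-(-3*x)) - 8 = -17] add 8: x sits inside (… - 8) ⇒ sub: -(-3*x) = -9.
Step 3. [-(-3*x) = -9] LHS negated; negate both sides. So neg: -3*x = 9.
Step 4. [-3*x = 9] LHS = -3·(…); ÷-3 both sides. So div: x = -3.

Answer: x ∈ {-3}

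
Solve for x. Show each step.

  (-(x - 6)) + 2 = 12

Step 1. [(-(x - 6)) + 2 = 12] subtract 2: x sits inside (… + 2). So sub: -(x - 6) = 10.
Step 2. [-(x - 6) = 10] flip signs both sides, so neg: x - 6 = -10.
Step 3. [x - 6 = -10] peel the -6: add 6 from each side. So sub: x = -4.

Answer: x ∈ {-4}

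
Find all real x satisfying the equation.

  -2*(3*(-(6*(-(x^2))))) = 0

Step 1. [-2*(3*(-(6*(-(x^2))))) = 0] divide by the outer -2 ⇒ div: 3*(-(6*(-(x^2)))) = 0.
Step 2. [3*(-(6*(-(x^2)))) = 0] leading coefficient 3: divide by 3. So div: -(6*(-(x^2))) = 0.
Step 3. [-(6*(-(x^2))) = 0] flip signs both sides ⇒ neg: 6*(-(x^2)) = 0.
Step 4. [6*(-(x^2)) = 0] 6·(inner) — divide through by 6 ⇒ div: -(x^2) = 0.
Step 5. [-(x^2) = 0] flip signs both sides. So neg: x^2 = 0.
Step 6. [x^2 = 0] LHS squared, RHS 0 ≥ 0: apply √ (±), so sqrt: x = 0.

Answer: x ∈ {0}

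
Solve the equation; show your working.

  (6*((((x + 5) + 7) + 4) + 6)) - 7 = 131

Step 1. [(6*((((x + 5) + 7) + 4) + 6)) - 7 = 131] add 7: x sits inside (… - 7), so sub: 6*((((x + 5) + 7) + 4) + 6) = 138.
Step 2. [6*((((x + 5) + 7) + 4) + 6) = 138] LHS = 6·(…); ÷6 both sides, so div: (((x + 5) + 7) + 4) + 6 = 23.
Step 3. [(((x + 5) + 7) + 4) + 6 = 23] peel the +6: subtract 6 from each side, so sub: ((x + 5) + 7) + 4 = 17.
Step 4. [((x + 5) + 7) + 4 = 17] 4 comes off first (subtract 4) ⇒ sub: (x + 5) + 7 = 13.
Step 5. [(x + 5) + 7 = 13] the outer +7 inverts by subtracting 7. So sub: x + 5 = 6.
Step 6. [x + 5 = 6] the outer +5 inverts by subtracting 5. So sub: x = 1.

Answer: x ∈ {1}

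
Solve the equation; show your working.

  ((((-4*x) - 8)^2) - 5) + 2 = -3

Step 1. [((((-4*x) - 8)^2) - 5) + 2 = -3] +2 is outermost — subtract 2 both sides, so sub: (((-4*x) - 8)^2) - 5 = -5.
Step 2. [(((-4*x) - 8)^2) - 5 = -5] peel the -5: add 5 from each side. So sub: ((-4*x) - 8)^2 = 0.
Step 3. [((-4*x) - 8)^2 = 0] √ both sides: 0 ≥ 0 gives two branches, so sqrt: (-4*x) - 8 = 0.
Step 4. [(-4*x) - 8 = 0] -4 | LHS and -4 | 0: pull -4 out, so factor: x + 2 = 0.
Step 5. [x + 2 = 0] 2 comes off first (subtract 2) ⇒ sub: x = -2.

Answer: x ∈ {-2}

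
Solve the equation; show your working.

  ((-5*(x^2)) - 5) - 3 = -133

Step 1. [((-5*(x^2)) - 5) - 3 = -133] the outer -3 inverts by adding 3, so sub: (-5*(x^2)) - 5 = -130.
Step 2. [(-5*(x^2)) - 5 = -130] add 5: x sits inside (… - 5) ⇒ sub: -5*(x^2) = -125.
Step 3. [-5*(x^2) = -125] -5 out front; divide by -5. So div: x^2 = 25.
Step 4. [x^2 = 25] √ both sides: 25 ≥ 0 gives two branches ⇒ sqrt: x = 5 or -5.

Answer: x ∈ {-5, 5}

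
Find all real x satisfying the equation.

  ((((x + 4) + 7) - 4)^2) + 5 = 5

Step 1. [((((x + 4) + 7) - 4)^2) + 5 = 5] +5 is outermost — subtract 5 both sides, so sub: (((x + 4) + 7) - 4)^2 = 0.
Step 2. [(((x + 4) + 7) - 4)^2 = 0] LHS squared, RHS 0 ≥ 0: apply √ (±). So sqrt: ((x + 4) + 7) - 4 = 0.
Step 3. [((x + 4) + 7) - 4 = 0] peel the -4: add 4 from each side ⇒ sub: (x + 4) + 7 = 4.
Step 4. [(x + 4) + 7 = 4] 7 comes off first (subtract 7). So sub: x + 4 = -3.
Step 5. [x + 4 = -3] 4 comes off first (subtract 4) ⇒ sub: x = -7.

Answer: x ∈ {-7}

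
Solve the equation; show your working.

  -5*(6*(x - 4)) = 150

Step 1. [-5*(6*(x - 4)) = 150] divide by the outer -5 ⇒ div: 6*(x - 4) = -30.
Step 2. [6*(x - 4) = -30] 6 out front; divide by 6, so div: x - 4 = -5.
Step 3. [x - 4 = -5] the outer -4 inverts by adding 4, so sub: x = -1.

Answer: x ∈ {-1}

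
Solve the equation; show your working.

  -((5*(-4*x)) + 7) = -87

Step 1. [-((5*(-4*x)) + 7) = -87] flip signs both sides. So neg: (5*(-4*x)) + 7 = 87.
Step 2. [(5*(-4*x)) + 7 = 87] subtract 7: x sits inside (… + 7). So sub: 5*(-4*x) = 80.
Step 3. [5*(-4*x) = 80] divide by the outer 5 ⇒ div: -4*x = 16.
Step 4. [-4*x = 16] leading coefficient -4: divide by -4. So div: x = -4.

Answer: x ∈ {-4}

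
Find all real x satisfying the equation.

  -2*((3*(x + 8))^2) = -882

Step 1. [-2*((3*(x + 8))^2) = -882] LHS = -2·(…); ÷-2 both sides. So div: (3*(x + 8))^2 = 441.
Step 2. [(3*(x + 8))^2 = 441] 441 ≥ 0, LHS is (·)² — take ±√, so sqrt: 3*(x + 8) = 21 or -21.
Step 3. [3*(x + 8) = 21 or -21] 3·(inner) — divide through by 3, so div: x + 8 = 7 or -7.
Step 4. [x + 8 = 7 or -7] peel the +8: subtract 8 from each side, so sub: x = -1 or -15.

Answer: x ∈ {-15, -1}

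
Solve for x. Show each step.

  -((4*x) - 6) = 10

Step 1. [-((4*x) - 6) = 10] leading − — multiply by −1. So neg: (4*x) - 6 = -10.
Step 2. [(4*x) - 6 = -10] peel the -6: add 6 from each side. So sub: 4*x = -4.
Step 3. [4*x = -4] LHS = 4·(…); ÷4 both sides ⇒ div: x = -1.

Answer: x ∈ {-1}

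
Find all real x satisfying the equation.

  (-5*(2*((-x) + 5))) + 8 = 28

Step 1. [(-5*(2*((-x) + 5))) + 8 = 28] subtract 8: x sits inside (… + 8), so sub: -5*(2*((-x) + 5)) = 20.
Step 2. [-5*(2*((-x) + 5)) = 20] -5·(inner) — divide through by -5, so div: 2*((-x) + 5) = -4.
Step 3. [2*((-x) + 5) = -4] 2 out front; divide by 2 ⇒ div: (-x) + 5 = -2.
Step 4. [(-x) + 5 = -2] subtract 5: x sits inside (… + 5) ⇒ sub: -x = -7.
Step 5. [-x = -7] flip signs both sides. So neg: x = 7.

Answer: x ∈ {7}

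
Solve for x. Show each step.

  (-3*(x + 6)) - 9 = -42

Step 1. [(-3*(x + 6)) - 9 = -42] -3 | LHS and -3 | -42: pull -3 out ⇒ factor: (x + 6) + 3 = 14.
Step 2. [(x + 6) + 3 = 14] subtract 3: x sits inside (… + 3), so sub: x + 6 = 11.
Step 3. [x + 6 = 11] subtract 6: x sits inside (… + 6) ⇒ sub: x = 5.

Answer: x ∈ {5}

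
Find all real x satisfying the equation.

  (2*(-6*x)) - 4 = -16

Step 1. [(2*(-6*x)) - 4 = -16] the outer -4 inverts by adding 4. So sub: 2*(-6*x) = -12.
Step 2. [2*(-6*x) = -12] divide by the outer 2 ⇒ div: -6*x = -6.
Step 3. [-6*x = -6] leading coefficient -6: divide by -6, so div: x = 1.

Answer: x ∈ {1}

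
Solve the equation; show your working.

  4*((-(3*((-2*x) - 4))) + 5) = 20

Step 1. [4*((-(3*((-2*x) - 4))) + 5) = 20] leading coefficient 4: divide by 4 ⇒ div: (-(3*((-2*x) - 4))) + 5 = 5.
Step 2. [(-(3*((-2*x) - 4))) + 5 = 5] +5 is outermost — subtract 5 both sides, so sub: -(3*((-2*x) - 4)) = 0.
Step 3. [-(3*((-2*x) - 4)) = 0] leading − — multiply by −1, so neg: 3*((-2*x) - 4) = 0.
Step 4. [3*((-2*x) - 4) = 0] 3·(inner) — divide through by 3 ⇒ div: (-2*x) - 4 = 0.
Step 5. [(-2*x) - 4 = 0] add 4: x sits inside (… - 4). So sub: -2*x = 4.
Step 6. [-2*x = 4] -2·(inner) — divide through by -2, so div: x = -2.

Answer: x ∈ {-2}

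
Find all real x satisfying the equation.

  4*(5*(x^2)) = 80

Step 1. [4*(5*(x^2)) = 80] 4 out front; divide by 4. So div: 5*(x^2) = 20.
Step 2. [5*(x^2) = 20] 5·(inner) — divide through by 5, so div: x^2 = 4.
Step 3. [x^2 = 4] √ both sides: 4 ≥ 0 gives two branches, so sqrt: x = 2 or -2.

Answer: x ∈ {-2, 2}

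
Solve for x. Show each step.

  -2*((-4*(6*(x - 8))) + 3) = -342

Step 1. [-2*((-4*(6*(x - 8))) + 3) = -342] leading coefficient -2: divide by -2. So div: (-4*(6*(x - 8))) + 3 = 171.
Step 2. [(-4*(6*(x - 8))) + 3 = 171] peel the +3: subtract 3 from each side. So sub: -4*(6*(x - 8)) = 168.
Step 3. [-4*(6*(x - 8)) = 168] -4·(inner) — divide through by -4. So div: 6*(x - 8) = -42.
Step 4. [6*(x - 8) = -42] divide by the outer 6 ⇒ div: x - 8 = -7.
Step 5. [x - 8 = -7] peel the -8: add 8 from each side. So sub: x = 1.

Answer: x ∈ {1}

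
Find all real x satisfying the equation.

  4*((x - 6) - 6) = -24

Step 1. [4*((x - 6) - 6) = -24] LHS = 4·(…); ÷4 both sides, so div: (x - 6) - 6 = -6.
Step 2. [(x - 6) - 6 = -6] 6 comes off first (add 6) ⇒ sub: x - 6 = 0.
Step 3. [x - 6 = 0] peel the -6: add 6 from each side, so sub: x = 6.

Answer: x ∈ {6}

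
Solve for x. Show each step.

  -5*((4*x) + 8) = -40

Step 1. [-5*((4*x) + 8) = -40] -5 out front; divide by -5, so div: (4*x) + 8 = 8.
Step 2. [(4*x) + 8 = 8] 4 | LHS and 4 | 8: pull 4 out, so factor: x + 2 = 2.
Step 3. [x + 2 = 2] +2 is outermost — subtract 2 both sides, so sub: x = 0.

Answer: x ∈ {0}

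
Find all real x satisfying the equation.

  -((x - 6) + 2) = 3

Step 1. [-((x - 6) + 2) = 3] flip signs both sides ⇒ neg: (x - 6) + 2 = -3.
Step 2. [(x - 6) + 2 = -3] 2 comes off first (subtract 2) ⇒ sub: x - 6 = -5.
Step 3. [x - 6 = -5] peel the -6: add 6 from each side, so sub: x = 1.

Answer: x ∈ {1}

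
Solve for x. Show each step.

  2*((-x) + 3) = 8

Step 1. [2*((-x) + 3) = 8] 2 out front; divide by 2, so div: (-x) + 3 = 4.
Step 2. [(-x) + 3 = 4] subtract 3: x sits inside (… + 3) ⇒ sub: -x = 1.
Step 3. [-x = 1] flip signs both sides. So neg: x = -1.

Answer: x ∈ {-1}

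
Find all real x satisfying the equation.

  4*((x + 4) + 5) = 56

Step 1. [4*((x + 4) + 5) = 56] divide by the outer 4, so div: (x + 4) + 5 = 14.
Step 2. [(x + 4) + 5 = 14] +5 is outermost — subtract 5 both sides ⇒ sub: x + 4 = 9.
Step 3. [x + 4 = 9] the outer +4 inverts by subtracting 4. So sub: x = 5.

Answer: x ∈ {5}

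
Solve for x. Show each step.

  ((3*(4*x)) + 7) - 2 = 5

Step 1. [((3*(4*x)) + 7) - 2 = 5] the outer -2 inverts by adding 2 ⇒ sub: (3*(4*x)) + 7 = 7.
Step 2. [(3*(4*x)) + 7 = 7] peel the +7: subtract 7 from each side, so sub: 3*(4*x) = 0.
Step 3. [3*(4*x) = 0] 3 out front; divide by 3. So div: 4*x = 0.
Step 4. [4*x = 0] 4 out front; divide by 4, so div: x = 0.

Answer: x ∈ {0}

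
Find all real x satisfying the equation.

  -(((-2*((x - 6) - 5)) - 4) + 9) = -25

Step 1. [-(((-2*((x - 6) - 5)) - 4) + 9) = -25] LHS negated; negate both sides ⇒ neg: ((-2*((x - 6) - 5)) - 4) + 9 = 25.
Step 2. [((-2*((x - 6) - 5)) - 4) + 9 = 25] subtract 9: x sits inside (… + 9), so sub: (-2*((x - 6) - 5)) - 4 = 16.
Step 3. [(-2*((x - 6) - 5)) - 4 = 16] -2 divides every term; factor it out, so factor: ((x - 6) - 5) + 2 = -8.
Step 4. [((x - 6) - 5) + 2 = -8] the outer +2 inverts by subtracting 2, so sub: (x - 6) - 5 = -10.
Step 5. [(x - 6) - 5 = -10] the outer -5 inverts by adding 5. So sub: x - 6 = -5.
Step 6. [x - 6 = -5] peel the -6: add 6 from each side, so sub: x = 1.

Answer: x ∈ {1}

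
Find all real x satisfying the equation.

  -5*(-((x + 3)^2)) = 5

Step 1. [-5*(-((x + 3)^2)) = 5] leading coefficient -5: divide by -5, so div: -((x + 3)^2) = -1.
Step 2. [-((x + 3)^2) = -1] flip signs both sides ⇒ neg: (x + 3)^2 = 1.
Step 3. [(x + 3)^2 = 1] 1 ≥ 0, LHS is (·)² — take ±√, so sqrt: x + 3 = 1 or -1.
Step 4. [x + 3 = 1 or -1] subtract 3: x sits inside (… + 3) ⇒ sub: x = -2 or -4.

Answer: x ∈ {-4, -2}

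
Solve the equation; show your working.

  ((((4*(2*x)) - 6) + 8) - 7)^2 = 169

Step 1. [((((4*(2*x)) - 6) + 8) - 7)^2 = 169] 169 ≥ 0, LHS is (·)² — take ±√. So sqrt: (((4*(2*x)) - 6) + 8) - 7 = 13 or -13.
Step 2. [(((4*(2*x)) - 6) + 8) - 7 = 13 or -13] 7 comes off first (add 7) ⇒ sub: ((4*(2*x)) - 6) + 8 = 20 or -6.
Step 3. [((4*(2*x)) - 6) + 8 = 20 or -6] peel the +8: subtract 8 from each side ⇒ sub: (4*(2*x)) - 6 = 12 or -14.
Step 4. [(4*(2*x)) - 6 = 12 or -14] add 6: x sits inside (… - 6). So sub: 4*(2*x) = 18 or -8.
Step 5. [4*(2*x) = 18 or -8] 4·(inner) — divide through by 4, so div: 2*x = 9/2 or -2.
Step 6. [2*x = 9/2 or -2] divide by the outer 2. So div: x = 9/4 or -1.

Answer: x ∈ {-1, 9/4}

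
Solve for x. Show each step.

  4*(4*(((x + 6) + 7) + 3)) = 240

Step 1. [4*(4*(((x + 6) + 7) + 3)) = 240] 4·(inner) — divide through by 4. So div: 4*(((x + 6) + 7) + 3) = 60.
Step 2. [4*(((x + 6) + 7) + 3) = 60] 4 out front; divide by 4. So div: ((x + 6) + 7) + 3 = 15.
Step 3. [((x + 6) + 7) + 3 = 15] 3 comes off first (subtract 3) ⇒ sub: (x + 6) + 7 = 12.
Step 4. [(x + 6) + 7 = 12] the outer +7 inverts by subtracting 7, so sub: x + 6 = 5.
Step 5. [x + 6 = 5] the outer +6 inverts by subtracting 6. So sub: x = -1.

Answer: x ∈ {-1}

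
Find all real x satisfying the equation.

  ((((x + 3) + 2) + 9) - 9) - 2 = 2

Step 1. [((((x + 3) + 2) + 9) - 9) - 2 = 2] add 2: x sits inside (… - 2). So sub: (((x + 3) + 2) + 9) - 9 = 4.
Step 2. [(((x + 3) + 2) + 9) - 9 = 4] the outer -9 inverts by adding 9 ⇒ sub: ((x + 3) + 2) + 9 = 13.
Step 3. [((x + 3) + 2) + 9 = 13] +9 is outermost — subtract 9 both sides, so sub: (x + 3) + 2 = 4.
Step 4. [(x + 3) + 2 = 4] +2 is outermost — subtract 2 both sides, so sub: x + 3 = 2.
Step 5. [x + 3 = 2] 3 comes off first (subtract 3), so sub: x = -1.

Answer: x ∈ {-1}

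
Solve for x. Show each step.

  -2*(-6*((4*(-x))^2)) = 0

Step 1. [-2*(-6*((4*(-x))^2)) = 0] LHS = -2·(…); ÷-2 both sides, so div: -6*((4*(-x))^2) = 0.
Step 2. [-6*((4*(-x))^2) = 0] LHS = -6·(…); ÷-6 both sides, so div: (4*(-x))^2 = 0.
Step 3. [(4*(-x))^2 = 0] 0 ≥ 0, LHS is (·)² — take ±√, so sqrt: 4*(-x) = 0.
Step 4. [4*(-x) = 0] 4·(inner) — divide through by 4 ⇒ div: -x = 0.
Step 5. [-x = 0] leading − — multiply by −1, so neg: x = 0.

Answer: x ∈ {0}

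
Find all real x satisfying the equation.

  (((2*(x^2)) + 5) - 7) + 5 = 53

Step 1. [(((2*(x^2)) + 5) - 7) + 5 = 53] +5 is outermost — subtract 5 both sides ⇒ sub: ((2*(x^2)) + 5) - 7 = 48.
Step 2. [((2*(x^2)) + 5) - 7 = 48] peel the -7: add 7 from each side, so sub: (2*(x^2)) + 5 = 55.
Step 3. [(2*(x^2)) + 5 = 55] subtract 5: x sits inside (… + 5), so sub: 2*(x^2) = 50.
Step 4. [2*(x^2) = 50] 2·(inner) — divide through by 2, so div: x^2 = 25.
Step 5. [x^2 = 25] √ both sides: 25 ≥ 0 gives two branches, so sqrt: x = 5 or -5.

Answer: x ∈ {-5, 5}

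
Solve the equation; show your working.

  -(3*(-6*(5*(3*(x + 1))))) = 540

Step 1. [-(3*(-6*(5*(3*(x + 1))))) = 540] leading − — multiply by −1. So neg: 3*(-6*(5*(3*(x + 1)))) = -540.
Step 2. [3*(-6*(5*(3*(x + 1)))) = -540] leading coefficient 3: divide by 3 ⇒ div: -6*(5*(3*(x + 1))) = -180.
Step 3. [-6*(5*(3*(x + 1))) = -180] divide by the outer -6, so div: 5*(3*(x + 1)) = 30.
Step 4. [5*(3*(x + 1)) = 30] LHS = 5·(…); ÷5 both sides. So div: 3*(x + 1) = 6.
Step 5. [3*(x + 1) = 6] divide by the outer 3. So div: x + 1 = 2.
Step 6. [x + 1 = 2] subtract 1: x sits inside (… + 1) ⇒ sub: x = 1.

Answer: x ∈ {1}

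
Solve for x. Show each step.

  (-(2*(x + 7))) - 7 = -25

Step 1. [(-(2*(x + 7))) - 7 = -25] add 7: x sits inside (… - 7), so sub: -(2*(x + 7)) = -18.
Step 2. [-(2*(x + 7)) = -18] leading − — multiply by −1. So neg: 2*(x + 7) = 18.
Step 3. [2*(x + 7) = 18] leading coefficient 2: divide by 2. So div: x + 7 = 9.
Step 4. [x + 7 = 9] +7 is outermost — subtract 7 both sides. So sub: x = 2.

Answer: x ∈ {2}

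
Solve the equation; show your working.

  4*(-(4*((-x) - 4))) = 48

Step 1. [4*(-(4*((-x) - 4))) = 48] divide by the outer 4. So div: -(4*((-x) - 4)) = 12.
Step 2. [-(4*((-x) - 4)) = 12] leading − — multiply by −1, so neg: 4*((-x) - 4) = -12.
Step 3. [4*((-x) - 4) = -12] 4 out front; divide by 4 ⇒ div: (-x) - 4 = -3.
Step 4. [(-x) - 4 = -3] -4 is outermost — add 4 both sides, so sub: -x = 1.
Step 5. [-x = 1] flip signs both sides. So neg: x = -1.

Answer: x ∈ {-1}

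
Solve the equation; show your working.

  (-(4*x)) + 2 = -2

Step 1. [(-(4*x)) + 2 = -2] +2 is outermost — subtract 2 both sides. So sub: -(4*x) = -4.
Step 2. [-(4*x) = -4] leading − — multiply by −1 ⇒ neg: 4*x = 4.
Step 3. [4*x = 4] divide by the outer 4 ⇒ div: x = 1.

Answer: x ∈ {1}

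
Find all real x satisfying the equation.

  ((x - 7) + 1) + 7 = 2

Step 1. [((x - 7) + 1) + 7 = 2] the outer +7 inverts by subtracting 7, so sub: (x - 7) + 1 = -5.
Step 2. [(x - 7) + 1 = -5] 1 comes off first (subtract 1). So sub: x - 7 = -6.
Step 3. [x - 7 = -6] add 7: x sits inside (… - 7). So sub: x = 1.

Answer: x ∈ {1}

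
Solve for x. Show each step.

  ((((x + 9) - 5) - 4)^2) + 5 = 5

Step 1. [((((x + 9) - 5) - 4)^2) + 5 = 5] the outer +5 inverts by subtracting 5, so sub: (((x + 9) - 5) - 4)^2 = 0.
Step 2. [(((x + 9) - 5) - 4)^2 = 0] LHS squared, RHS 0 ≥ 0: apply √ (±) ⇒ sqrt: ((x + 9) - 5) - 4 = 0.
Step 3. [((x + 9) - 5) - 4 = 0] 4 comes off first (add 4). So sub: (x + 9) - 5 = 4.
Step 4. [(x + 9) - 5 = 4] the outer -5 inverts by adding 5. So sub: x + 9 = 9.
Step 5. [x + 9 = 9] 9 comes off first (subtract 9), so sub: x = 0.

Answer: x ∈ {0}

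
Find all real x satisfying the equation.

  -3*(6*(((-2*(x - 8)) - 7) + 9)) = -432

Step 1. [-3*(6*(((-2*(x - 8)) - 7) + 9)) = -432] leading coefficient -3: divide by -3, so div: 6*(((-2*(x - 8)) - 7) + 9) = 144.
Step 2. [6*(((-2*(x - 8)) - 7) + 9) = 144] 6·(inner) — divide through by 6 ⇒ div: ((-2*(x - 8)) - 7) + 9 = 24.
Step 3. [((-2*(x - 8)) - 7) + 9 = 24] the outer +9 inverts by subtracting 9. So sub: (-2*(x - 8)) - 7 = 15.
Step 4. [(-2*(x - 8)) - 7 = 15] 7 comes off first (add 7), so sub: -2*(x - 8) = 22.
Step 5. [-2*(x - 8) = 22] -2 out front; divide by -2, so div: x - 8 = -11.
Step 6. [x - 8 = -11] the outer -8 inverts by adding 8. So sub: x = -3.

Answer: x ∈ {-3}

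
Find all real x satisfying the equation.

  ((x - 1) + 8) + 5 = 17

Step 1. [((x - 1) + 8) + 5 = 17] +5 is outermost — subtract 5 both sides, so sub: (x - 1) + 8 = 12.
Step 2. [(x - 1) + 8 = 12] 8 comes off first (subtract 8) ⇒ sub: x - 1 = 4.
Step 3. [x - 1 = 4] add 1: x sits inside (… - 1) ⇒ sub: x = 5.

Answer: x ∈ {5}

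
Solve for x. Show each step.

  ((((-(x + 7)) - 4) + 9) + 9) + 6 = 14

Step 1. [((((-(x + 7)) - 4) + 9) + 9) + 6 = 14] 6 comes off first (subtract 6) ⇒ sub: (((-(x + 7)) - 4) + 9) + 9 = 8.
Step 2. [(((-(x + 7)) - 4) + 9) + 9 = 8] the outer +9 inverts by subtracting 9 ⇒ sub: ((-(x + 7)) - 4) + 9 = -1.
Step 3. [((-(x + 7)) - 4) + 9 = -1] 9 comes off first (subtract 9), so sub: (-(x + 7)) - 4 = -10.
Step 4. [(-(x + 7)) - 4 = -10] the outer -4 inverts by adding 4. So sub: -(x + 7) = -6.
Step 5. [-(x + 7) = -6] LHS negated; negate both sides ⇒ neg: x + 7 = 6.
Step 6. [x + 7 = 6] peel the +7: subtract 7 from each side ⇒ sub: x = -1.

Answer: x ∈ {-1}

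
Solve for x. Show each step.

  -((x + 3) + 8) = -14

Step 1. [-((x + 3) + 8) = -14] leading − — multiply by −1, so neg: (x + 3) + 8 = 14.
Step 2. [(x + 3) + 8 = 14] +8 is outermost — subtract 8 both sides, so sub: x + 3 = 6.
Step 3. [x + 3 = 6] +3 is outermost — subtract 3 both sides, so sub: x = 3.

Answer: x ∈ {3}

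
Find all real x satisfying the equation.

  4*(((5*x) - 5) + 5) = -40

Step 1. [4*(((5*x) - 5) + 5) = -40] leading coefficient 4: divide by 4 ⇒ div: ((5*x) - 5) + 5 = -10.
Step 2. [((5*x) - 5) + 5 = -10] the outer +5 inverts by subtracting 5, so sub: (5*x) - 5 = -15.
Step 3. [(5*x) - 5 = -15] common factor 5 (LHS and -15) — divide through, so factor: x - 1 = -3.
Step 4. [x - 1 = -3] -1 is outermost — add 1 both sides. So sub: x = -2.

Answer: x ∈ {-2}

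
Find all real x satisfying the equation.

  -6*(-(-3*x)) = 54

Step 1. [-6*(-(-3*x)) = 54] -6 out front; divide by -6, so div: -(-3*x) = -9.
Step 2. [-(-3*x) = -9] LHS negated; negate both sides, so neg: -3*x = 9.
Step 3. [-3*x = 9] LHS = -3·(…); ÷-3 both sides ⇒ div: x = -3.

Answer: x ∈ {-3}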